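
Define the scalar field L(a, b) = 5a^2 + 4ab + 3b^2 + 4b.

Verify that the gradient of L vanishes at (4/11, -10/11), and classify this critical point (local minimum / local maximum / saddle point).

local minimum

∇L = (10a + 4b, 4a + 6b + 4); substituting (4/11, -10/11) gives ∇L = (0, 0), so (4/11, -10/11) is indeed a critical point.
The Hessian of L is constant: H = [[10, 4], [4, 6]].
det(H) = 10·6 − 4² = 44.
det(H) > 0 and tr(H) = 16 > 0, so H is positive definite and the point is a local minimum.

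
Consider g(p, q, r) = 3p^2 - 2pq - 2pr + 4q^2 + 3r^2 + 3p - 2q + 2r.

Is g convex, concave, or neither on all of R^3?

g is quadratic, so its Hessian is the constant matrix H = [[6, -2, -2], [-2, 8, 0], [-2, 0, 6]].
Leading principal minors: 6, 44, 232.
All positive ⇒ H ≻ 0 ⇒ convex.

convex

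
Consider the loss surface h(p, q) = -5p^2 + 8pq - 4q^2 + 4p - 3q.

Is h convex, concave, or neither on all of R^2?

h is quadratic, so its Hessian is the constant matrix H = [[-10, 8], [8, -8]].
det(H) = 16, tr(H) = -18.
det(H) > 0 and tr(H) < 0, so H is negative definite everywhere: concave.

concave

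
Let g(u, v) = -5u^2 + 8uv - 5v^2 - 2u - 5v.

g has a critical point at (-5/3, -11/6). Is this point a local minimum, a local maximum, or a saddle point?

local maximum

The Hessian of g is constant: H = [[-10, 8], [8, -10]].
det(H) = (-10)·(-10) − 8² = 36.
det(H) > 0 and tr(H) = -20 < 0, so H is negative definite and the point is a local maximum.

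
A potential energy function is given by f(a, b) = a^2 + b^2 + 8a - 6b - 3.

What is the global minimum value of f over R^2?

f(a,b) separates as P(a) + Q(b) − 3, so its minimum is min P + min Q − 3.
P'(a) = 2a + 8 vanishes at a ∈ {-4}; Q'(b) = 2b - 6 vanishes at b ∈ {3}.
Local minima of P (where P''>0): P(-4)=-16. Local minima of Q: Q(3)=-9.
So the global minimum of f is P(-4) + Q(3) − 3 = -16 − 9 − 3 = -28, attained at (-4, 3).

-28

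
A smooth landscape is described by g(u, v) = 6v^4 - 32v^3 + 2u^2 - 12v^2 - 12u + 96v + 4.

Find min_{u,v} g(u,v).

g(u,v) separates as P(u) + Q(v) + 4, so its minimum is min P + min Q + 4.
P'(u) = 4u - 12 vanishes at u ∈ {3}; Q'(v) = 24(v - 4)(v - 1)(v + 1) vanishes at v ∈ {-1, 1, 4}.
Local minima of P (where P''>0): P(3)=-18. Local minima of Q: Q(-1)=-70, Q(4)=-320.
So the global minimum of g is P(3) + Q(4) + 4 = -18 − 320 + 4 = -334, attained at (3, 4).

-334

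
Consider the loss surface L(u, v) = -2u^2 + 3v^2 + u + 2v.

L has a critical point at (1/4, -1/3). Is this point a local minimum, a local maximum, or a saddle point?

saddle point

The Hessian of L is constant: H = [[-4, 0], [0, 6]].
det(H) = (-4)·6 − 0² = -24.
Since det(H) < 0, H is indefinite and the critical point is a saddle point.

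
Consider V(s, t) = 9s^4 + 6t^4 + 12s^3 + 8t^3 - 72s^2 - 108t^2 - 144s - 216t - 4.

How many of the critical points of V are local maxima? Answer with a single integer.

V separates as a function of s plus a function of t, so ∇V=0 decouples.
∂V/∂s = 36(s - 2)(s + 1)(s + 2) = 0 at s ∈ {-2, -1, 2}; ∂V/∂t = 24(t - 3)(t + 1)(t + 3) = 0 at t ∈ {-3, -1, 3}.
The Hessian is diagonal: diag(V_ss, V_tt). Second derivatives: V_ss(-2)=144, V_ss(-1)=-108, V_ss(2)=432; V_tt(-3)=288, V_tt(-1)=-192, V_tt(3)=576.
Local maxima occur where both diagonal entries negative: (-1, -1). Count: 1.

1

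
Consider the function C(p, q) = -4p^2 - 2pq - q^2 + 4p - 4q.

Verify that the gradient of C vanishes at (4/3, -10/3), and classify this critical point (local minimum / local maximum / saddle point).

local maximum

∇C = (-8p - 2q + 4, -2p - 2q - 4); substituting (4/3, -10/3) gives ∇C = (0, 0), so (4/3, -10/3) is indeed a critical point.
The Hessian of C is constant: H = [[-8, -2], [-2, -2]].
det(H) = (-8)·(-2) − (-2)² = 12.
det(H) > 0 and tr(H) = -10 < 0, so H is negative definite and the point is a local maximum.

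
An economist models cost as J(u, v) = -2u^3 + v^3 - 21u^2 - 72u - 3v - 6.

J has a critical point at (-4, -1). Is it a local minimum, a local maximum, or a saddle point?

saddle point

The mixed partial ∂²J/∂u∂v is 0, so the Hessian at any point is diag(J_uu, J_vv) = diag(-6(2u + 7), 6v).
At (-4, -1): H = diag(6, -6).
The eigenvalues have opposite signs, so H is indefinite: a saddle point.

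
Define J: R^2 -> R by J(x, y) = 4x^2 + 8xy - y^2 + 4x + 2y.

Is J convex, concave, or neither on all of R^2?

neither

J is quadratic, so its Hessian is the constant matrix H = [[8, 8], [8, -2]].
det(H) = -80, tr(H) = 6.
det(H) < 0, so H is indefinite: neither convex nor concave.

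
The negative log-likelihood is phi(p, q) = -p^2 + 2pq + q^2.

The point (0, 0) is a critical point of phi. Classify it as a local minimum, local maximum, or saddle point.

The Hessian of phi is constant: H = [[-2, 2], [2, 2]].
det(H) = (-2)·2 − 2² = -8.
Since det(H) < 0, H is indefinite and the critical point is a saddle point.

saddle point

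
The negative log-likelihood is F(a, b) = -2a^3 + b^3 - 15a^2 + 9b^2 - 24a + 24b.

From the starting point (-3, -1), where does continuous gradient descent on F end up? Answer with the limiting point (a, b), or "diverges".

(-4, -2)

F is separable, so gradient descent decouples: a follows -∂F/∂a, b follows -∂F/∂b.
∂F/∂a = -6(a + 1)(a + 4); at a=-3 this is 12, so a decreases.
∂F/∂b = 3(b + 2)(b + 4); at b=-1 this is 9, so b decreases.
a converges to its nearest critical value -4 (a local min of the a-part); b converges to -2. The iterate converges to (-4, -2).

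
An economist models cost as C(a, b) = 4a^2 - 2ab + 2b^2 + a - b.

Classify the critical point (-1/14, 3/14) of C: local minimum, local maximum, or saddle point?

local minimum

The Hessian of C is constant: H = [[8, -2], [-2, 4]].
det(H) = 8·4 − (-2)² = 28.
det(H) > 0 and tr(H) = 12 > 0, so H is positive definite and the point is a local minimum.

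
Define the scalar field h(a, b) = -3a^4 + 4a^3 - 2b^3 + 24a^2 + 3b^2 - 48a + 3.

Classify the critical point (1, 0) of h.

The mixed partial ∂²h/∂a∂b is 0, so the Hessian at any point is diag(h_aa, h_bb) = diag(12(-3a^2 + 2a + 4), 6(-2b + 1)).
At (1, 0): H = diag(36, 6).
Both eigenvalues are positive, so H is positive definite: a local minimum.

local minimum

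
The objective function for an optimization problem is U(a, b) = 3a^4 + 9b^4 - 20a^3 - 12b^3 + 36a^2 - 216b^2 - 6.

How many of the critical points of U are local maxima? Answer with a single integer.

U separates as a function of a plus a function of b, so ∇U=0 decouples.
∂U/∂a = 12a(a - 3)(a - 2) = 0 at a ∈ {0, 2, 3}; ∂U/∂b = 36b(b - 4)(b + 3) = 0 at b ∈ {-3, 0, 4}.
The Hessian is diagonal: diag(U_aa, U_bb). Second derivatives: U_aa(0)=72, U_aa(2)=-24, U_aa(3)=36; U_bb(-3)=756, U_bb(0)=-432, U_bb(4)=1008.
Local maxima occur where both diagonal entries negative: (2, 0). Count: 1.

1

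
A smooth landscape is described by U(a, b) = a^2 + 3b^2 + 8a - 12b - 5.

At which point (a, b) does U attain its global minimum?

(-4, 2)

U(a,b) separates as P(a) + Q(b) − 5, so its minimum is min P + min Q − 5.
P'(a) = 2a + 8 vanishes at a ∈ {-4}; Q'(b) = 6b - 12 vanishes at b ∈ {2}.
Local minima of P (where P''>0): P(-4)=-16. Local minima of Q: Q(2)=-12.
So the global minimum of U is P(-4) + Q(2) − 5 = -16 − 12 − 5 = -33, attained at (-4, 2).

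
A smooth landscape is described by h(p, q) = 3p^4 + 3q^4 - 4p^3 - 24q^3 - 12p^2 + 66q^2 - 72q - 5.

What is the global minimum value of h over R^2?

-64

h(p,q) separates as A(p) + B(q) − 5, so its minimum is min A + min B − 5.
A'(p) = 12p(p - 2)(p + 1) vanishes at p ∈ {-1, 0, 2}; B'(q) = 12(q - 3)(q - 2)(q - 1) vanishes at q ∈ {1, 2, 3}.
Local minima of A (where A''>0): A(-1)=-5, A(2)=-32. Local minima of B: B(1)=-27, B(3)=-27.
So the global minimum of h is A(2) + B(1) − 5 = -32 − 27 − 5 = -64, attained at (2, 1).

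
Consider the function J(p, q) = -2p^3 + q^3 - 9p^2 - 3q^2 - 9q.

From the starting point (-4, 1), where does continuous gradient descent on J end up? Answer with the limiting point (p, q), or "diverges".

(-3, 3)

J is separable, so gradient descent decouples: p follows -∂J/∂p, q follows -∂J/∂q.
∂J/∂p = -6p(p + 3); at p=-4 this is -24, so p increases.
∂J/∂q = 3(q - 3)(q + 1); at q=1 this is -12, so q increases.
p converges to its nearest critical value -3 (a local min of the p-part); q converges to 3. The iterate converges to (-3, 3).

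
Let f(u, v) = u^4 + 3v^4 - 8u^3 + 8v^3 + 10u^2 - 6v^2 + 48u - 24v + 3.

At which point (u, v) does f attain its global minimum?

f(u,v) separates as P(u) + Q(v) + 3, so its minimum is min P + min Q + 3.
P'(u) = 4(u - 4)(u - 3)(u + 1) vanishes at u ∈ {-1, 3, 4}; Q'(v) = 12(v - 1)(v + 1)(v + 2) vanishes at v ∈ {-2, -1, 1}.
Local minima of P (where P''>0): P(-1)=-29, P(4)=96. Local minima of Q: Q(-2)=8, Q(1)=-19.
So the global minimum of f is P(-1) + Q(1) + 3 = -29 − 19 + 3 = -45, attained at (-1, 1).

(-1, 1)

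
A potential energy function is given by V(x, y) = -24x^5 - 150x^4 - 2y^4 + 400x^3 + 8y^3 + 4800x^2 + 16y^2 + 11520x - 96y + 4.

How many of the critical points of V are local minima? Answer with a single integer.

2

V separates as a function of x plus a function of y, so ∇V=0 decouples.
∂V/∂x = -120(x - 4)(x + 2)(x + 3)(x + 4) = 0 at x ∈ {-4, -3, -2, 4}; ∂V/∂y = -8(y - 3)(y - 2)(y + 2) = 0 at y ∈ {-2, 2, 3}.
The Hessian is diagonal: diag(V_xx, V_yy). Second derivatives: V_xx(-4)=1920, V_xx(-3)=-840, V_xx(-2)=1440, V_xx(4)=-40320; V_yy(-2)=-160, V_yy(2)=32, V_yy(3)=-40.
Local minima occur where both diagonal entries positive: (-4, 2), (-2, 2). Count: 2.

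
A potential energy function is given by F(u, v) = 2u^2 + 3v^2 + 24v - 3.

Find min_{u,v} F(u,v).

-51

F(u,v) separates as P(u) + Q(v) − 3, so its minimum is min P + min Q − 3.
P'(u) = 4u vanishes at u ∈ {0}; Q'(v) = 6v + 24 vanishes at v ∈ {-4}.
Local minima of P (where P''>0): P(0)=0. Local minima of Q: Q(-4)=-48.
So the global minimum of F is P(0) + Q(-4) − 3 = 0 − 48 − 3 = -51, attained at (0, -4).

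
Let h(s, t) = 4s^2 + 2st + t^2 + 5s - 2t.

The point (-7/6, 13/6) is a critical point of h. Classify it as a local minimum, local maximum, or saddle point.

local minimum

The Hessian of h is constant: H = [[8, 2], [2, 2]].
det(H) = 8·2 − 2² = 12.
det(H) > 0 and tr(H) = 10 > 0, so H is positive definite and the point is a local minimum.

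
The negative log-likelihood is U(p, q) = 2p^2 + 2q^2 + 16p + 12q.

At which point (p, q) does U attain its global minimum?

U(p,q) separates as A(p) + B(q), so its minimum is min A + min B.
A'(p) = 4p + 16 vanishes at p ∈ {-4}; B'(q) = 4q + 12 vanishes at q ∈ {-3}.
Local minima of A (where A''>0): A(-4)=-32. Local minima of B: B(-3)=-18.
So the global minimum of U is A(-4) + B(-3) = -32 − 18 = -50, attained at (-4, -3).

(-4, -3)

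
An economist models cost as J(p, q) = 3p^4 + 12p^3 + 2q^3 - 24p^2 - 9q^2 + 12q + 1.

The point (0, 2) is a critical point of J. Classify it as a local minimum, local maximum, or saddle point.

saddle point

The mixed partial ∂²J/∂p∂q is 0, so the Hessian at any point is diag(J_pp, J_qq) = diag(12(3p^2 + 6p - 4), 6(2q - 3)).
At (0, 2): H = diag(-48, 6).
The eigenvalues have opposite signs, so H is indefinite: a saddle point.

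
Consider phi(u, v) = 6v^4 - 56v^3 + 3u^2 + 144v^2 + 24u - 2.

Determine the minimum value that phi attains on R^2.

-50

phi(u,v) separates as P(u) + Q(v) − 2, so its minimum is min P + min Q − 2.
P'(u) = 6u + 24 vanishes at u ∈ {-4}; Q'(v) = 24v(v - 4)(v - 3) vanishes at v ∈ {0, 3, 4}.
Local minima of P (where P''>0): P(-4)=-48. Local minima of Q: Q(0)=0, Q(4)=256.
So the global minimum of phi is P(-4) + Q(0) − 2 = -48 + 0 − 2 = -50, attained at (-4, 0).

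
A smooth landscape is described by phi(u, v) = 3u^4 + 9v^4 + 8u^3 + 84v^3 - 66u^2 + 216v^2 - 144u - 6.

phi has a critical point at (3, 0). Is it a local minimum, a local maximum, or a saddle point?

local minimum

The mixed partial ∂²phi/∂u∂v is 0, so the Hessian at any point is diag(phi_uu, phi_vv) = diag(12(3u^2 + 4u - 11), 36(3v^2 + 14v + 12)).
At (3, 0): H = diag(336, 432).
Both eigenvalues are positive, so H is positive definite: a local minimum.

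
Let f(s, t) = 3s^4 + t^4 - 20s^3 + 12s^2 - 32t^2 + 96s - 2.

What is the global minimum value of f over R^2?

-319

f(s,t) separates as P(s) + Q(t) − 2, so its minimum is min P + min Q − 2.
P'(s) = 12(s - 4)(s - 2)(s + 1) vanishes at s ∈ {-1, 2, 4}; Q'(t) = 4t(t - 4)(t + 4) vanishes at t ∈ {-4, 0, 4}.
Local minima of P (where P''>0): P(-1)=-61, P(4)=64. Local minima of Q: Q(-4)=-256, Q(4)=-256.
So the global minimum of f is P(-1) + Q(-4) − 2 = -61 − 256 − 2 = -319, attained at (-1, -4).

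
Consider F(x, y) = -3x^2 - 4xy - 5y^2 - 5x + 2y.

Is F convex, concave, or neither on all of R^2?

F is quadratic, so its Hessian is the constant matrix H = [[-6, -4], [-4, -10]].
det(H) = 44, tr(H) = -16.
det(H) > 0 and tr(H) < 0, so H is negative definite everywhere: concave.

concave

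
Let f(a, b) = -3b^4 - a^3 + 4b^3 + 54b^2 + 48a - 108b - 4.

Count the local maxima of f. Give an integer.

2

f separates as a function of a plus a function of b, so ∇f=0 decouples.
∂f/∂a = -3(a - 4)(a + 4) = 0 at a ∈ {-4, 4}; ∂f/∂b = -12(b - 3)(b - 1)(b + 3) = 0 at b ∈ {-3, 1, 3}.
The Hessian is diagonal: diag(f_aa, f_bb). Second derivatives: f_aa(-4)=24, f_aa(4)=-24; f_bb(-3)=-288, f_bb(1)=96, f_bb(3)=-144.
Local maxima occur where both diagonal entries negative: (4, -3), (4, 3). Count: 2.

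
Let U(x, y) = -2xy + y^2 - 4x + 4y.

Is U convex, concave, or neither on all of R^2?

neither

U is quadratic, so its Hessian is the constant matrix H = [[0, -2], [-2, 2]].
det(H) = -4, tr(H) = 2.
det(H) < 0, so H is indefinite: neither convex nor concave.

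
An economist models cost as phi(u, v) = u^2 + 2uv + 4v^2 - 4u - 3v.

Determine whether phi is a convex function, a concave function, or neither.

convex

phi is quadratic, so its Hessian is the constant matrix H = [[2, 2], [2, 8]].
det(H) = 12, tr(H) = 10.
det(H) > 0 and tr(H) > 0, so H is positive definite everywhere: convex.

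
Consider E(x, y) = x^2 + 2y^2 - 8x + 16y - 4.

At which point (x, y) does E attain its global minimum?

E(x,y) separates as P(x) + Q(y) − 4, so its minimum is min P + min Q − 4.
P'(x) = 2x - 8 vanishes at x ∈ {4}; Q'(y) = 4y + 16 vanishes at y ∈ {-4}.
Local minima of P (where P''>0): P(4)=-16. Local minima of Q: Q(-4)=-32.
So the global minimum of E is P(4) + Q(-4) − 4 = -16 − 32 − 4 = -52, attained at (4, -4).

(4, -4)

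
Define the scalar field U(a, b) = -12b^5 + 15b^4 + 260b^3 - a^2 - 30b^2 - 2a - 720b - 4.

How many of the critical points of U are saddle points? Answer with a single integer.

2

U separates as a function of a plus a function of b, so ∇U=0 decouples.
∂U/∂a = -2(a + 1) = 0 at a ∈ {-1}; ∂U/∂b = -60(b - 4)(b - 1)(b + 1)(b + 3) = 0 at b ∈ {-3, -1, 1, 4}.
The Hessian is diagonal: diag(U_aa, U_bb). Second derivatives: U_aa(-1)=-2; U_bb(-3)=3360, U_bb(-1)=-1200, U_bb(1)=1440, U_bb(4)=-6300.
Saddle points occur where the two diagonal entries have opposite signs: (-1, -3), (-1, 1). Count: 2.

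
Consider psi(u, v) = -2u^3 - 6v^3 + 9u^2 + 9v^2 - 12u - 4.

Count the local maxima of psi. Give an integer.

psi separates as a function of u plus a function of v, so ∇psi=0 decouples.
∂psi/∂u = -6(u - 2)(u - 1) = 0 at u ∈ {1, 2}; ∂psi/∂v = -18v(v - 1) = 0 at v ∈ {0, 1}.
The Hessian is diagonal: diag(psi_uu, psi_vv). Second derivatives: psi_uu(1)=6, psi_uu(2)=-6; psi_vv(0)=18, psi_vv(1)=-18.
Local maxima occur where both diagonal entries negative: (2, 1). Count: 1.

1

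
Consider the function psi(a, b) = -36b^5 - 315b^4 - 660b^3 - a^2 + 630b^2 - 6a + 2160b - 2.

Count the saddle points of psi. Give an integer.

psi separates as a function of a plus a function of b, so ∇psi=0 decouples.
∂psi/∂a = -2(a + 3) = 0 at a ∈ {-3}; ∂psi/∂b = -180(b - 1)(b + 1)(b + 3)(b + 4) = 0 at b ∈ {-4, -3, -1, 1}.
The Hessian is diagonal: diag(psi_aa, psi_bb). Second derivatives: psi_aa(-3)=-2; psi_bb(-4)=2700, psi_bb(-3)=-1440, psi_bb(-1)=2160, psi_bb(1)=-7200.
Saddle points occur where the two diagonal entries have opposite signs: (-3, -4), (-3, -1). Count: 2.

2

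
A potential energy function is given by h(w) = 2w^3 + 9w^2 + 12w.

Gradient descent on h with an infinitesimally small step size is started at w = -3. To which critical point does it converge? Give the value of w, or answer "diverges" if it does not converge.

h'(w) = 6(w + 1)(w + 2), so h'(-3) = 12.
Gradient descent moves in the -h' direction, i.e. w is decreasing.
There is no critical point below w=-3, and h' keeps the same sign, so the iterate runs off to −∞.

diverges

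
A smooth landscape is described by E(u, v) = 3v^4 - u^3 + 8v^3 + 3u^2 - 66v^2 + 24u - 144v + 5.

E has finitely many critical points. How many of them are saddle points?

E separates as a function of u plus a function of v, so ∇E=0 decouples.
∂E/∂u = -3(u - 4)(u + 2) = 0 at u ∈ {-2, 4}; ∂E/∂v = 12(v - 3)(v + 1)(v + 4) = 0 at v ∈ {-4, -1, 3}.
The Hessian is diagonal: diag(E_uu, E_vv). Second derivatives: E_uu(-2)=18, E_uu(4)=-18; E_vv(-4)=252, E_vv(-1)=-144, E_vv(3)=336.
Saddle points occur where the two diagonal entries have opposite signs: (-2, -1), (4, -4), (4, 3). Count: 3.

3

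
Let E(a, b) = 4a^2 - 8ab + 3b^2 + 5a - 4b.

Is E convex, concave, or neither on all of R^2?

neither

E is quadratic, so its Hessian is the constant matrix H = [[8, -8], [-8, 6]].
det(H) = -16, tr(H) = 14.
det(H) < 0, so H is indefinite: neither convex nor concave.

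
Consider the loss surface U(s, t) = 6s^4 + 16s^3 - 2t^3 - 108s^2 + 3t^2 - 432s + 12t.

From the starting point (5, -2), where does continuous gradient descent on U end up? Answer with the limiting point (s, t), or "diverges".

(3, -1)

U is separable, so gradient descent decouples: s follows -∂U/∂s, t follows -∂U/∂t.
∂U/∂s = 24(s - 3)(s + 2)(s + 3); at s=5 this is 2688, so s decreases.
∂U/∂t = -6(t - 2)(t + 1); at t=-2 this is -24, so t increases.
s converges to its nearest critical value 3 (a local min of the s-part); t converges to -1. The iterate converges to (3, -1).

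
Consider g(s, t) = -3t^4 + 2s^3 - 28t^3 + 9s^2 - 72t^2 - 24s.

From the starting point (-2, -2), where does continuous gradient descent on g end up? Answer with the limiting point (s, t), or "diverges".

(1, -3)

g is separable, so gradient descent decouples: s follows -∂g/∂s, t follows -∂g/∂t.
∂g/∂s = 6(s - 1)(s + 4); at s=-2 this is -36, so s increases.
∂g/∂t = -12t(t + 3)(t + 4); at t=-2 this is 48, so t decreases.
s converges to its nearest critical value 1 (a local min of the s-part); t converges to -3. The iterate converges to (1, -3).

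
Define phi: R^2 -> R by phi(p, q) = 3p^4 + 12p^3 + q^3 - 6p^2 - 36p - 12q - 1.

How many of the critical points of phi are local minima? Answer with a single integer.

2

phi separates as a function of p plus a function of q, so ∇phi=0 decouples.
∂phi/∂p = 12(p - 1)(p + 1)(p + 3) = 0 at p ∈ {-3, -1, 1}; ∂phi/∂q = 3(q - 2)(q + 2) = 0 at q ∈ {-2, 2}.
The Hessian is diagonal: diag(phi_pp, phi_qq). Second derivatives: phi_pp(-3)=96, phi_pp(-1)=-48, phi_pp(1)=96; phi_qq(-2)=-12, phi_qq(2)=12.
Local minima occur where both diagonal entries positive: (-3, 2), (1, 2). Count: 2.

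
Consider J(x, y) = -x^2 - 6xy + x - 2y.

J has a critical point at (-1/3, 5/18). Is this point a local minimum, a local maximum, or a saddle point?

The Hessian of J is constant: H = [[-2, -6], [-6, 0]].
det(H) = (-2)·0 − (-6)² = -36.
Since det(H) < 0, H is indefinite and the critical point is a saddle point.

saddle point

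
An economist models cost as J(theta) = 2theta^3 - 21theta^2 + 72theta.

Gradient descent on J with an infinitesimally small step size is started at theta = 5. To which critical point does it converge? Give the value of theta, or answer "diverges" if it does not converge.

4

J'(theta) = 6(theta - 4)(theta - 3), so J'(5) = 12.
Gradient descent moves in the -J' direction, i.e. theta is decreasing.
The nearest critical point in that direction is theta = 4, where J'' = 6 > 0 (a local minimum). The iterate converges there.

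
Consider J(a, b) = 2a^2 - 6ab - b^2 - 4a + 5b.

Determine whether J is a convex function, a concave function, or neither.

neither

J is quadratic, so its Hessian is the constant matrix H = [[4, -6], [-6, -2]].
det(H) = -44, tr(H) = 2.
det(H) < 0, so H is indefinite: neither convex nor concave.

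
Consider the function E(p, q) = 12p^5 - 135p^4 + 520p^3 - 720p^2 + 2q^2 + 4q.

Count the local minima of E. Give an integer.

E separates as a function of p plus a function of q, so ∇E=0 decouples.
∂E/∂p = 60p(p - 4)(p - 3)(p - 2) = 0 at p ∈ {0, 2, 3, 4}; ∂E/∂q = 4(q + 1) = 0 at q ∈ {-1}.
The Hessian is diagonal: diag(E_pp, E_qq). Second derivatives: E_pp(0)=-1440, E_pp(2)=240, E_pp(3)=-180, E_pp(4)=480; E_qq(-1)=4.
Local minima occur where both diagonal entries positive: (2, -1), (4, -1). Count: 2.

2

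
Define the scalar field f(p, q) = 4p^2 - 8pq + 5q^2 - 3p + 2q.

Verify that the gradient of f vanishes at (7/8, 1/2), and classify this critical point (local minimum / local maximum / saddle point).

local minimum

∇f = (8p - 8q - 3, -8p + 10q + 2); substituting (7/8, 1/2) gives ∇f = (0, 0), so (7/8, 1/2) is indeed a critical point.
The Hessian of f is constant: H = [[8, -8], [-8, 10]].
det(H) = 8·10 − (-8)² = 16.
det(H) > 0 and tr(H) = 18 > 0, so H is positive definite and the point is a local minimum.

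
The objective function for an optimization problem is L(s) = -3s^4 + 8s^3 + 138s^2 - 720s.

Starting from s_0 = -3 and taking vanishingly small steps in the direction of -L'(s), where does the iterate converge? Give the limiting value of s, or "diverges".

3

L'(s) = -12(s - 4)(s - 3)(s + 5), so L'(-3) = -1008.
Gradient descent moves in the -L' direction, i.e. s is increasing.
The nearest critical point in that direction is s = 3, where L'' = 96 > 0 (a local minimum). The iterate converges there.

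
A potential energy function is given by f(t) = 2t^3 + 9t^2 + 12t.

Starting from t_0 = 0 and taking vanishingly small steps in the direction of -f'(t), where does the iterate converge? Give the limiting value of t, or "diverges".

f'(t) = 6(t + 1)(t + 2), so f'(0) = 12.
Gradient descent moves in the -f' direction, i.e. t is decreasing.
The nearest critical point in that direction is t = -1, where f'' = 6 > 0 (a local minimum). The iterate converges there.

-1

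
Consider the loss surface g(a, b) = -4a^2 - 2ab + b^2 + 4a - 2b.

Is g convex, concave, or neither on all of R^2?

neither

g is quadratic, so its Hessian is the constant matrix H = [[-8, -2], [-2, 2]].
det(H) = -20, tr(H) = -6.
det(H) < 0, so H is indefinite: neither convex nor concave.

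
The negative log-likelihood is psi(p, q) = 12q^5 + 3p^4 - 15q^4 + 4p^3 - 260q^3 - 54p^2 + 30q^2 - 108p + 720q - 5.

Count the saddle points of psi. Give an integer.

6

psi separates as a function of p plus a function of q, so ∇psi=0 decouples.
∂psi/∂p = 12(p - 3)(p + 1)(p + 3) = 0 at p ∈ {-3, -1, 3}; ∂psi/∂q = 60(q - 4)(q - 1)(q + 1)(q + 3) = 0 at q ∈ {-3, -1, 1, 4}.
The Hessian is diagonal: diag(psi_pp, psi_qq). Second derivatives: psi_pp(-3)=144, psi_pp(-1)=-96, psi_pp(3)=288; psi_qq(-3)=-3360, psi_qq(-1)=1200, psi_qq(1)=-1440, psi_qq(4)=6300.
Saddle points occur where the two diagonal entries have opposite signs: (-3, -3), (-3, 1), (-1, -1), (-1, 4), (3, -3), (3, 1). Count: 6.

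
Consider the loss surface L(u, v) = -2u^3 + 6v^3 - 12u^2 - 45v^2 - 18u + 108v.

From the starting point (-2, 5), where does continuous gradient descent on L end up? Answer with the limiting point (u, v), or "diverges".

L is separable, so gradient descent decouples: u follows -∂L/∂u, v follows -∂L/∂v.
∂L/∂u = -6(u + 1)(u + 3); at u=-2 this is 6, so u decreases.
∂L/∂v = 18(v - 3)(v - 2); at v=5 this is 108, so v decreases.
u converges to its nearest critical value -3 (a local min of the u-part); v converges to 3. The iterate converges to (-3, 3).

(-3, 3)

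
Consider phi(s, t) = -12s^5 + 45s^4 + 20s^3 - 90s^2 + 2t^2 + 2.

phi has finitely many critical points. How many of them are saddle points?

2

phi separates as a function of s plus a function of t, so ∇phi=0 decouples.
∂phi/∂s = -60s(s - 3)(s - 1)(s + 1) = 0 at s ∈ {-1, 0, 1, 3}; ∂phi/∂t = 4t = 0 at t ∈ {0}.
The Hessian is diagonal: diag(phi_ss, phi_tt). Second derivatives: phi_ss(-1)=480, phi_ss(0)=-180, phi_ss(1)=240, phi_ss(3)=-1440; phi_tt(0)=4.
Saddle points occur where the two diagonal entries have opposite signs: (0, 0), (3, 0). Count: 2.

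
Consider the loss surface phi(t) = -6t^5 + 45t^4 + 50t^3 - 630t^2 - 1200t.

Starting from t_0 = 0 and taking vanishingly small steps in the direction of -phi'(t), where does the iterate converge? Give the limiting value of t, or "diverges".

phi'(t) = -30(t - 5)(t - 4)(t + 1)(t + 2), so phi'(0) = -1200.
Gradient descent moves in the -phi' direction, i.e. t is increasing.
The nearest critical point in that direction is t = 4, where phi'' = 900 > 0 (a local minimum). The iterate converges there.

4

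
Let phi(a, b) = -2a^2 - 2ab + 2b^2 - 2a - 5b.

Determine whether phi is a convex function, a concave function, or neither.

neither

phi is quadratic, so its Hessian is the constant matrix H = [[-4, -2], [-2, 4]].
det(H) = -20, tr(H) = 0.
det(H) < 0, so H is indefinite: neither convex nor concave.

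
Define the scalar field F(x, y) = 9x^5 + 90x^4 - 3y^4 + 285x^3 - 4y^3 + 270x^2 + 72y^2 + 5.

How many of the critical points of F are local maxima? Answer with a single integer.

F separates as a function of x plus a function of y, so ∇F=0 decouples.
∂F/∂x = 45x(x + 1)(x + 3)(x + 4) = 0 at x ∈ {-4, -3, -1, 0}; ∂F/∂y = -12y(y - 3)(y + 4) = 0 at y ∈ {-4, 0, 3}.
The Hessian is diagonal: diag(F_xx, F_yy). Second derivatives: F_xx(-4)=-540, F_xx(-3)=270, F_xx(-1)=-270, F_xx(0)=540; F_yy(-4)=-336, F_yy(0)=144, F_yy(3)=-252.
Local maxima occur where both diagonal entries negative: (-4, -4), (-4, 3), (-1, -4), (-1, 3). Count: 4.

4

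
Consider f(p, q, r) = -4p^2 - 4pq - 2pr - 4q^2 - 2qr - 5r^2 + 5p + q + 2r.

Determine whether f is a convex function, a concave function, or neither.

concave

f is quadratic, so its Hessian is the constant matrix H = [[-8, -4, -2], [-4, -8, -2], [-2, -2, -10]].
Leading principal minors: -8, 48, -448.
Signs alternate −, +, − ⇒ H ≺ 0 ⇒ concave.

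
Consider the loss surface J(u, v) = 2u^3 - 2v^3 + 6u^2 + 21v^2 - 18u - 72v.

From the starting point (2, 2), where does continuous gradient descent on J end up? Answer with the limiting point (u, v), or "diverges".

J is separable, so gradient descent decouples: u follows -∂J/∂u, v follows -∂J/∂v.
∂J/∂u = 6(u - 1)(u + 3); at u=2 this is 30, so u decreases.
∂J/∂v = -6(v - 4)(v - 3); at v=2 this is -12, so v increases.
u converges to its nearest critical value 1 (a local min of the u-part); v converges to 3. The iterate converges to (1, 3).

(1, 3)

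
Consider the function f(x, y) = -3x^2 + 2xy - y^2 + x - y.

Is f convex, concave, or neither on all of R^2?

f is quadratic, so its Hessian is the constant matrix H = [[-6, 2], [2, -2]].
det(H) = 8, tr(H) = -8.
det(H) > 0 and tr(H) < 0, so H is negative definite everywhere: concave.

concave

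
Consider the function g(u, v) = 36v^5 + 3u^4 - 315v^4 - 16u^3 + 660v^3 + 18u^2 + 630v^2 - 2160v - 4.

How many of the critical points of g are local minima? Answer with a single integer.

4

g separates as a function of u plus a function of v, so ∇g=0 decouples.
∂g/∂u = 12u(u - 3)(u - 1) = 0 at u ∈ {0, 1, 3}; ∂g/∂v = 180(v - 4)(v - 3)(v - 1)(v + 1) = 0 at v ∈ {-1, 1, 3, 4}.
The Hessian is diagonal: diag(g_uu, g_vv). Second derivatives: g_uu(0)=36, g_uu(1)=-24, g_uu(3)=72; g_vv(-1)=-7200, g_vv(1)=2160, g_vv(3)=-1440, g_vv(4)=2700.
Local minima occur where both diagonal entries positive: (0, 1), (0, 4), (3, 1), (3, 4). Count: 4.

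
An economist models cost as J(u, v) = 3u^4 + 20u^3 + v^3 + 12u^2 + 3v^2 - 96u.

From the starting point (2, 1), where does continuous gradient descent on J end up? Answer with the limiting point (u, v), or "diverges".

(1, 0)

J is separable, so gradient descent decouples: u follows -∂J/∂u, v follows -∂J/∂v.
∂J/∂u = 12(u - 1)(u + 2)(u + 4); at u=2 this is 288, so u decreases.
∂J/∂v = 3v(v + 2); at v=1 this is 9, so v decreases.
u converges to its nearest critical value 1 (a local min of the u-part); v converges to 0. The iterate converges to (1, 0).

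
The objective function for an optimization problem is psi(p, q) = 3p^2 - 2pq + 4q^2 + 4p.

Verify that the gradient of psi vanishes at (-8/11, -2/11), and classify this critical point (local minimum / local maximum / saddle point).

local minimum

∇psi = (6p - 2q + 4, -2p + 8q); substituting (-8/11, -2/11) gives ∇psi = (0, 0), so (-8/11, -2/11) is indeed a critical point.
The Hessian of psi is constant: H = [[6, -2], [-2, 8]].
det(H) = 6·8 − (-2)² = 44.
det(H) > 0 and tr(H) = 14 > 0, so H is positive definite and the point is a local minimum.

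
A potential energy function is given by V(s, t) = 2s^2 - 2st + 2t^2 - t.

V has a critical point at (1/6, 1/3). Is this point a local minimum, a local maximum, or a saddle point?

local minimum

The Hessian of V is constant: H = [[4, -2], [-2, 4]].
det(H) = 4·4 − (-2)² = 12.
det(H) > 0 and tr(H) = 8 > 0, so H is positive definite and the point is a local minimum.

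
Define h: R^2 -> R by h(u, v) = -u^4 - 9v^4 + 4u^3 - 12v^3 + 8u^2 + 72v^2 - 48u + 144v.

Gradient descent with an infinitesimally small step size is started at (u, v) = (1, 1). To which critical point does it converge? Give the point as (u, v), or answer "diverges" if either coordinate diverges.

h is separable, so gradient descent decouples: u follows -∂h/∂u, v follows -∂h/∂v.
∂h/∂u = -4(u - 3)(u - 2)(u + 2); at u=1 this is -24, so u increases.
∂h/∂v = -36(v - 2)(v + 1)(v + 2); at v=1 this is 216, so v decreases.
u converges to its nearest critical value 2 (a local min of the u-part); v converges to -1. The iterate converges to (2, -1).

(2, -1)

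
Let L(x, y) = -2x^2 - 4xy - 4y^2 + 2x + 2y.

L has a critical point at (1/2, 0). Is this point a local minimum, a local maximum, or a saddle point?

local maximum

The Hessian of L is constant: H = [[-4, -4], [-4, -8]].
det(H) = (-4)·(-8) − (-4)² = 16.
det(H) > 0 and tr(H) = -12 < 0, so H is negative definite and the point is a local maximum.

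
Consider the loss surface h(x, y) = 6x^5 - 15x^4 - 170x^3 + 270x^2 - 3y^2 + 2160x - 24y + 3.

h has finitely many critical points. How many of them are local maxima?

h separates as a function of x plus a function of y, so ∇h=0 decouples.
∂h/∂x = 30(x - 4)(x - 3)(x + 2)(x + 3) = 0 at x ∈ {-3, -2, 3, 4}; ∂h/∂y = -6(y + 4) = 0 at y ∈ {-4}.
The Hessian is diagonal: diag(h_xx, h_yy). Second derivatives: h_xx(-3)=-1260, h_xx(-2)=900, h_xx(3)=-900, h_xx(4)=1260; h_yy(-4)=-6.
Local maxima occur where both diagonal entries negative: (-3, -4), (3, -4). Count: 2.

2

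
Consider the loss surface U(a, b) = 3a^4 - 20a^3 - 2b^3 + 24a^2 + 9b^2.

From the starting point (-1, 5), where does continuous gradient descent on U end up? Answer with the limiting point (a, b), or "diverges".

U is separable, so gradient descent decouples: a follows -∂U/∂a, b follows -∂U/∂b.
∂U/∂a = 12a(a - 4)(a - 1); at a=-1 this is -120, so a increases.
∂U/∂b = -6b(b - 3); at b=5 this is -60, so b increases.
The b-coordinate has no critical point in that direction and runs off to infinity.

diverges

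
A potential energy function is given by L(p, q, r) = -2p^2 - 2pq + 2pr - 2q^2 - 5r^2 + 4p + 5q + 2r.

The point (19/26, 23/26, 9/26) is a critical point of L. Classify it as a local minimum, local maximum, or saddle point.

The Hessian is constant: H = [[-4, -2, 2], [-2, -4, 0], [2, 0, -10]].
Leading principal minors: Δ₁ = -4, Δ₂ = 12, Δ₃ = -104.
The minors alternate sign starting negative (−, +, −), so H is negative definite: a local maximum.

local maximum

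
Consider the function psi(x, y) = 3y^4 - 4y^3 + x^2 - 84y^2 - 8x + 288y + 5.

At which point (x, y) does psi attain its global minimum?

psi(x,y) separates as P(x) + Q(y) + 5, so its minimum is min P + min Q + 5.
P'(x) = 2x - 8 vanishes at x ∈ {4}; Q'(y) = 12(y - 3)(y - 2)(y + 4) vanishes at y ∈ {-4, 2, 3}.
Local minima of P (where P''>0): P(4)=-16. Local minima of Q: Q(-4)=-1472, Q(3)=243.
So the global minimum of psi is P(4) + Q(-4) + 5 = -16 − 1472 + 5 = -1483, attained at (4, -4).

(4, -4)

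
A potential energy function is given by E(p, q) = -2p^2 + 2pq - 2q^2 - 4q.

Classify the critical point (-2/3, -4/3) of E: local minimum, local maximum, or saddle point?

The Hessian of E is constant: H = [[-4, 2], [2, -4]].
det(H) = (-4)·(-4) − 2² = 12.
det(H) > 0 and tr(H) = -8 < 0, so H is negative definite and the point is a local maximum.

local maximum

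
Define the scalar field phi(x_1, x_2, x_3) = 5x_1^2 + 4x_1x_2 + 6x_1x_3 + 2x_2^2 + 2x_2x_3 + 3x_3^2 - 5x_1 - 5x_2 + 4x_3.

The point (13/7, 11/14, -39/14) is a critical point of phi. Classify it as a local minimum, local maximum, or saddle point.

local minimum

The Hessian is constant: H = [[10, 4, 6], [4, 4, 2], [6, 2, 6]].
Leading principal minors: Δ₁ = 10, Δ₂ = 24, Δ₃ = 56.
All leading minors are positive, so H is positive definite: a local minimum.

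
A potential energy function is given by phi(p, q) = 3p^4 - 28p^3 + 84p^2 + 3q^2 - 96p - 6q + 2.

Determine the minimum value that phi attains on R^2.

phi(p,q) separates as A(p) + B(q) + 2, so its minimum is min A + min B + 2.
A'(p) = 12(p - 4)(p - 2)(p - 1) vanishes at p ∈ {1, 2, 4}; B'(q) = 6q - 6 vanishes at q ∈ {1}.
Local minima of A (where A''>0): A(1)=-37, A(4)=-64. Local minima of B: B(1)=-3.
So the global minimum of phi is A(4) + B(1) + 2 = -64 − 3 + 2 = -65, attained at (4, 1).

-65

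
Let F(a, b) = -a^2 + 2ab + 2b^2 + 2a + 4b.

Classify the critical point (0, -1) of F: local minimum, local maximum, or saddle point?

saddle point

The Hessian of F is constant: H = [[-2, 2], [2, 4]].
det(H) = (-2)·4 − 2² = -12.
Since det(H) < 0, H is indefinite and the critical point is a saddle point.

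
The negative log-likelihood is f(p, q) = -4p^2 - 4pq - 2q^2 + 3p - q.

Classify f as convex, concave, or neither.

concave

f is quadratic, so its Hessian is the constant matrix H = [[-8, -4], [-4, -4]].
det(H) = 16, tr(H) = -12.
det(H) > 0 and tr(H) < 0, so H is negative definite everywhere: concave.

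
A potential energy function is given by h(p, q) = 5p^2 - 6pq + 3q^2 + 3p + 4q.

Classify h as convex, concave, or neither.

h is quadratic, so its Hessian is the constant matrix H = [[10, -6], [-6, 6]].
det(H) = 24, tr(H) = 16.
det(H) > 0 and tr(H) > 0, so H is positive definite everywhere: convex.

convex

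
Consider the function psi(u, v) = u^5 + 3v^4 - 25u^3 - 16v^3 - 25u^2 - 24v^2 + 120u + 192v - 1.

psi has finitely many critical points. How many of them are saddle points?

psi separates as a function of u plus a function of v, so ∇psi=0 decouples.
∂psi/∂u = 5(u - 4)(u - 1)(u + 2)(u + 3) = 0 at u ∈ {-3, -2, 1, 4}; ∂psi/∂v = 12(v - 4)(v - 2)(v + 2) = 0 at v ∈ {-2, 2, 4}.
The Hessian is diagonal: diag(psi_uu, psi_vv). Second derivatives: psi_uu(-3)=-140, psi_uu(-2)=90, psi_uu(1)=-180, psi_uu(4)=630; psi_vv(-2)=288, psi_vv(2)=-96, psi_vv(4)=144.
Saddle points occur where the two diagonal entries have opposite signs: (-3, -2), (-3, 4), (-2, 2), (1, -2), (1, 4), (4, 2). Count: 6.

6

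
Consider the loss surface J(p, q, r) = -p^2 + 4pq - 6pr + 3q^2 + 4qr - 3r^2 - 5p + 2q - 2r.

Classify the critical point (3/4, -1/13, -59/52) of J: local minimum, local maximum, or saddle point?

saddle point

The Hessian is constant: H = [[-2, 4, -6], [4, 6, 4], [-6, 4, -6]].
Leading principal minors: Δ₁ = -2, Δ₂ = -28, Δ₃ = -208.
The minors fit neither the all-positive nor the alternating-sign pattern, so H is indefinite: a saddle point.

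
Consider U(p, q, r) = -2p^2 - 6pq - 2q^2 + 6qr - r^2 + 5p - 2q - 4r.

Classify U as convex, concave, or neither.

U is quadratic, so its Hessian is the constant matrix H = [[-4, -6, 0], [-6, -4, 6], [0, 6, -2]].
Leading principal minors: -4, -20, 184.
Neither pattern holds ⇒ H is indefinite ⇒ neither convex nor concave.

neither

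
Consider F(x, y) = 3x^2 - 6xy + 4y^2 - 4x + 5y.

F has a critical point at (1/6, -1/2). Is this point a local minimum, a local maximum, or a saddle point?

local minimum

The Hessian of F is constant: H = [[6, -6], [-6, 8]].
det(H) = 6·8 − (-6)² = 12.
det(H) > 0 and tr(H) = 14 > 0, so H is positive definite and the point is a local minimum.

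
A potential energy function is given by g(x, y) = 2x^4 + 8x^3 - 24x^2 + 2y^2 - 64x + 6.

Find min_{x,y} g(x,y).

g(x,y) separates as P(x) + Q(y) + 6, so its minimum is min P + min Q + 6.
P'(x) = 8(x - 2)(x + 1)(x + 4) vanishes at x ∈ {-4, -1, 2}; Q'(y) = 4y vanishes at y ∈ {0}.
Local minima of P (where P''>0): P(-4)=-128, P(2)=-128. Local minima of Q: Q(0)=0.
So the global minimum of g is P(-4) + Q(0) + 6 = -128 + 0 + 6 = -122, attained at (-4, 0).

-122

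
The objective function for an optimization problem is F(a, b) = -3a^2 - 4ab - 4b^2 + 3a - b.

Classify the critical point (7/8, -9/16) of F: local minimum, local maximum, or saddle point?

local maximum

The Hessian of F is constant: H = [[-6, -4], [-4, -8]].
det(H) = (-6)·(-8) − (-4)² = 32.
det(H) > 0 and tr(H) = -14 < 0, so H is negative definite and the point is a local maximum.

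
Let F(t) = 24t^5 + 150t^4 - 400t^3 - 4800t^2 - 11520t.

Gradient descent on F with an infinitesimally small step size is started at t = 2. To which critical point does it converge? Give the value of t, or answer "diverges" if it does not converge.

F'(t) = 120(t - 4)(t + 2)(t + 3)(t + 4), so F'(2) = -28800.
Gradient descent moves in the -F' direction, i.e. t is increasing.
The nearest critical point in that direction is t = 4, where F'' = 40320 > 0 (a local minimum). The iterate converges there.

4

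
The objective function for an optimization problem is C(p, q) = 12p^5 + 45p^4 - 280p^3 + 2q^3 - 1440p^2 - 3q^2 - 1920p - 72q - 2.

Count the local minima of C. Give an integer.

C separates as a function of p plus a function of q, so ∇C=0 decouples.
∂C/∂p = 60(p - 4)(p + 1)(p + 2)(p + 4) = 0 at p ∈ {-4, -2, -1, 4}; ∂C/∂q = 6(q - 4)(q + 3) = 0 at q ∈ {-3, 4}.
The Hessian is diagonal: diag(C_pp, C_qq). Second derivatives: C_pp(-4)=-2880, C_pp(-2)=720, C_pp(-1)=-900, C_pp(4)=14400; C_qq(-3)=-42, C_qq(4)=42.
Local minima occur where both diagonal entries positive: (-2, 4), (4, 4). Count: 2.

2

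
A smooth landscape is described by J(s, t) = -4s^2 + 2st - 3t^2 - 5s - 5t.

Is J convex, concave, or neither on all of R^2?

concave

J is quadratic, so its Hessian is the constant matrix H = [[-8, 2], [2, -6]].
det(H) = 44, tr(H) = -14.
det(H) > 0 and tr(H) < 0, so H is negative definite everywhere: concave.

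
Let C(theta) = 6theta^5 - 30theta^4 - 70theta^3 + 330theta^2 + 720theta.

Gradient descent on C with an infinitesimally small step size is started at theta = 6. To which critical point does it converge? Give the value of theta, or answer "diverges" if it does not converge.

4

C'(theta) = 30(theta - 4)(theta - 3)(theta + 1)(theta + 2), so C'(6) = 10080.
Gradient descent moves in the -C' direction, i.e. theta is decreasing.
The nearest critical point in that direction is theta = 4, where C'' = 900 > 0 (a local minimum). The iterate converges there.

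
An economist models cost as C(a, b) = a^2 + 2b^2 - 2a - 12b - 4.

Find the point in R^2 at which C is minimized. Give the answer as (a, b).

(1, 3)

C(a,b) separates as P(a) + Q(b) − 4, so its minimum is min P + min Q − 4.
P'(a) = 2a - 2 vanishes at a ∈ {1}; Q'(b) = 4b - 12 vanishes at b ∈ {3}.
Local minima of P (where P''>0): P(1)=-1. Local minima of Q: Q(3)=-18.
So the global minimum of C is P(1) + Q(3) − 4 = -1 − 18 − 4 = -23, attained at (1, 3).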